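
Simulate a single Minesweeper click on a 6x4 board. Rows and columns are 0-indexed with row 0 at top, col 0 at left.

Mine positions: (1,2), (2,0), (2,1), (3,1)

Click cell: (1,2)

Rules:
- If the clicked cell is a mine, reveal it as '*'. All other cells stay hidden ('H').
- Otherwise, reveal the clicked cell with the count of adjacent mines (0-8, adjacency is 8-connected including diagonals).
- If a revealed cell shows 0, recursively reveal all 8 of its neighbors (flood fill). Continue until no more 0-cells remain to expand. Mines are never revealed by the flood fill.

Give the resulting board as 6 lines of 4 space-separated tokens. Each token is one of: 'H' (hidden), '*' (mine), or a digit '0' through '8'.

H H H H
H H * H
H H H H
H H H H
H H H H
H H H H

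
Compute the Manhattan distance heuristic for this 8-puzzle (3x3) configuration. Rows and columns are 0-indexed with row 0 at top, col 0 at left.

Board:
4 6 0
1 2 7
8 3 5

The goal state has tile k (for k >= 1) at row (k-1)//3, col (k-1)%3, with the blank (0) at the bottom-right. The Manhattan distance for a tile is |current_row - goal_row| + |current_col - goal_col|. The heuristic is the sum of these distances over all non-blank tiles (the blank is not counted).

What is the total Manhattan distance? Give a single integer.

Tile 4: (0,0)->(1,0) = 1
Tile 6: (0,1)->(1,2) = 2
Tile 1: (1,0)->(0,0) = 1
Tile 2: (1,1)->(0,1) = 1
Tile 7: (1,2)->(2,0) = 3
Tile 8: (2,0)->(2,1) = 1
Tile 3: (2,1)->(0,2) = 3
Tile 5: (2,2)->(1,1) = 2
Sum: 1 + 2 + 1 + 1 + 3 + 1 + 3 + 2 = 14

Answer: 14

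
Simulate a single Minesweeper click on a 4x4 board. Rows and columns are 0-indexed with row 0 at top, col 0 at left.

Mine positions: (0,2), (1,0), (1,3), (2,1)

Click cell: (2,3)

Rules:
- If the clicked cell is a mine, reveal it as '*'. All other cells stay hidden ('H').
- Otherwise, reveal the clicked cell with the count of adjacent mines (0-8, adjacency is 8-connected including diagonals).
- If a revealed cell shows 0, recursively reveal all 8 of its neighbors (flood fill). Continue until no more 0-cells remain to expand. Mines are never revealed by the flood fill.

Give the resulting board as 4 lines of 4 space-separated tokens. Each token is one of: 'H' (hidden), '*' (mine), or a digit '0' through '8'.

H H H H
H H H H
H H H 1
H H H H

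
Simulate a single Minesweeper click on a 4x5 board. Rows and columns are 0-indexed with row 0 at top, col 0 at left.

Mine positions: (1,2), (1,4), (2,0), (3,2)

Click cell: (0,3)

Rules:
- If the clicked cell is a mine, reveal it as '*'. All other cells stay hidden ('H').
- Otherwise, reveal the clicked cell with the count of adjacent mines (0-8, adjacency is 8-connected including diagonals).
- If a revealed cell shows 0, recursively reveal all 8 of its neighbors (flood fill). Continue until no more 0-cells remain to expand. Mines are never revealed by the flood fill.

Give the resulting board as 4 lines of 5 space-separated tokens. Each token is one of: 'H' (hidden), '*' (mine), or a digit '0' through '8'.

H H H 2 H
H H H H H
H H H H H
H H H H H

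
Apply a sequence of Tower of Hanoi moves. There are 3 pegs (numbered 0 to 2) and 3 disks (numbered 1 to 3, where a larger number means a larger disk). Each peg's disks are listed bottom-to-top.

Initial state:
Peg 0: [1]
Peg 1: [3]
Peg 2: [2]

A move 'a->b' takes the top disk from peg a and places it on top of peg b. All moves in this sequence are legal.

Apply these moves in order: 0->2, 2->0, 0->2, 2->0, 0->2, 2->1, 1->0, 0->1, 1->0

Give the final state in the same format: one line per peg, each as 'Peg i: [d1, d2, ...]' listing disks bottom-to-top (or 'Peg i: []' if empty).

After move 1 (0->2):
Peg 0: []
Peg 1: [3]
Peg 2: [2, 1]

After move 2 (2->0):
Peg 0: [1]
Peg 1: [3]
Peg 2: [2]

After move 3 (0->2):
Peg 0: []
Peg 1: [3]
Peg 2: [2, 1]

After move 4 (2->0):
Peg 0: [1]
Peg 1: [3]
Peg 2: [2]

After move 5 (0->2):
Peg 0: []
Peg 1: [3]
Peg 2: [2, 1]

After move 6 (2->1):
Peg 0: []
Peg 1: [3, 1]
Peg 2: [2]

After move 7 (1->0):
Peg 0: [1]
Peg 1: [3]
Peg 2: [2]

After move 8 (0->1):
Peg 0: []
Peg 1: [3, 1]
Peg 2: [2]

After move 9 (1->0):
Peg 0: [1]
Peg 1: [3]
Peg 2: [2]

Answer: Peg 0: [1]
Peg 1: [3]
Peg 2: [2]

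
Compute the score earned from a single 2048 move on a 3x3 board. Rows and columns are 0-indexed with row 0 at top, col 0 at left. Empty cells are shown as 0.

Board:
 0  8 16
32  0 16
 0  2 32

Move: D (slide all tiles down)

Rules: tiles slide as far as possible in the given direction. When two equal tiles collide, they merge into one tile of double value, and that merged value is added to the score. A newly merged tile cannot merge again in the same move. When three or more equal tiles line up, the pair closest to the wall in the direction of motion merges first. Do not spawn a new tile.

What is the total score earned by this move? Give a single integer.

Answer: 32

Derivation:
Slide down:
col 0: [0, 32, 0] -> [0, 0, 32]  score +0 (running 0)
col 1: [8, 0, 2] -> [0, 8, 2]  score +0 (running 0)
col 2: [16, 16, 32] -> [0, 32, 32]  score +32 (running 32)
Board after move:
 0  0  0
 0  8 32
32  2 32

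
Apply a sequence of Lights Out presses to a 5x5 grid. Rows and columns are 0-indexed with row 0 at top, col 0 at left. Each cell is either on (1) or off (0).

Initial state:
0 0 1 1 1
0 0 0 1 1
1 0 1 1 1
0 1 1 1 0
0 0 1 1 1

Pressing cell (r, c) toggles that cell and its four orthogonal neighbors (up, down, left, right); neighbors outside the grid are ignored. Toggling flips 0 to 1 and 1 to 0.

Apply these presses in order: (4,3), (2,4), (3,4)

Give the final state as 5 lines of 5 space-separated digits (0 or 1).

After press 1 at (4,3):
0 0 1 1 1
0 0 0 1 1
1 0 1 1 1
0 1 1 0 0
0 0 0 0 0

After press 2 at (2,4):
0 0 1 1 1
0 0 0 1 0
1 0 1 0 0
0 1 1 0 1
0 0 0 0 0

After press 3 at (3,4):
0 0 1 1 1
0 0 0 1 0
1 0 1 0 1
0 1 1 1 0
0 0 0 0 1

Answer: 0 0 1 1 1
0 0 0 1 0
1 0 1 0 1
0 1 1 1 0
0 0 0 0 1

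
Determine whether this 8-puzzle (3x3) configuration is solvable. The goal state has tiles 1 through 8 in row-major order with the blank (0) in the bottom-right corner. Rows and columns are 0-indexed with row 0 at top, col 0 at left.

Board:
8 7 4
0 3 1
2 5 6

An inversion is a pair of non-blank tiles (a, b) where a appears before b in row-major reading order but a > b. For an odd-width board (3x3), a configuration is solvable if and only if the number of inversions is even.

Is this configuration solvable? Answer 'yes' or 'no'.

Answer: yes

Derivation:
Inversions (pairs i<j in row-major order where tile[i] > tile[j] > 0): 18
18 is even, so the puzzle is solvable.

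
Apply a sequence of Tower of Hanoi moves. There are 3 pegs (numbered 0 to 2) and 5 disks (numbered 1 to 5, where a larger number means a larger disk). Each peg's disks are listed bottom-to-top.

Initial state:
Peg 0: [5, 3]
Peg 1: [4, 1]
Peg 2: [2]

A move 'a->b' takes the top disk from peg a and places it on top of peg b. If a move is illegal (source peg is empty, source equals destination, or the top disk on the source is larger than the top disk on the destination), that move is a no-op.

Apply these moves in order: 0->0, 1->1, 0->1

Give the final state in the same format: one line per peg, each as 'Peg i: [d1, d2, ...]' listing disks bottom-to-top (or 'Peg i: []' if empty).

After move 1 (0->0):
Peg 0: [5, 3]
Peg 1: [4, 1]
Peg 2: [2]

After move 2 (1->1):
Peg 0: [5, 3]
Peg 1: [4, 1]
Peg 2: [2]

After move 3 (0->1):
Peg 0: [5, 3]
Peg 1: [4, 1]
Peg 2: [2]

Answer: Peg 0: [5, 3]
Peg 1: [4, 1]
Peg 2: [2]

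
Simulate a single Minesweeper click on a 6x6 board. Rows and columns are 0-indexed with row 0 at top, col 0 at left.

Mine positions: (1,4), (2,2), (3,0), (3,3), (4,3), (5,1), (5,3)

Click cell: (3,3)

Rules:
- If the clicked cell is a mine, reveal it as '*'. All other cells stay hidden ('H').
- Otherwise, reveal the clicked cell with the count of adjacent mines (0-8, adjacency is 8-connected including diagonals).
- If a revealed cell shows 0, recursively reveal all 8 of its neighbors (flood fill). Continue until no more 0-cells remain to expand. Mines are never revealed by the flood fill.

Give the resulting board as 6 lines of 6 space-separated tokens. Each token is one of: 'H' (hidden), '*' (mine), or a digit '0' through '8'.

H H H H H H
H H H H H H
H H H H H H
H H H * H H
H H H H H H
H H H H H H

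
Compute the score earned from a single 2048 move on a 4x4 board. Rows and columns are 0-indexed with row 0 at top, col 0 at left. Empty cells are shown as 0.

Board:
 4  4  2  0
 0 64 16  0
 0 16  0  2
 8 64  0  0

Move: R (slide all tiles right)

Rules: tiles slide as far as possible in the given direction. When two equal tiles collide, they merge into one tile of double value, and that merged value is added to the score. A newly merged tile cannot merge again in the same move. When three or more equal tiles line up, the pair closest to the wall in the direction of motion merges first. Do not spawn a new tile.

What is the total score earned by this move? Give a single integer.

Answer: 8

Derivation:
Slide right:
row 0: [4, 4, 2, 0] -> [0, 0, 8, 2]  score +8 (running 8)
row 1: [0, 64, 16, 0] -> [0, 0, 64, 16]  score +0 (running 8)
row 2: [0, 16, 0, 2] -> [0, 0, 16, 2]  score +0 (running 8)
row 3: [8, 64, 0, 0] -> [0, 0, 8, 64]  score +0 (running 8)
Board after move:
 0  0  8  2
 0  0 64 16
 0  0 16  2
 0  0  8 64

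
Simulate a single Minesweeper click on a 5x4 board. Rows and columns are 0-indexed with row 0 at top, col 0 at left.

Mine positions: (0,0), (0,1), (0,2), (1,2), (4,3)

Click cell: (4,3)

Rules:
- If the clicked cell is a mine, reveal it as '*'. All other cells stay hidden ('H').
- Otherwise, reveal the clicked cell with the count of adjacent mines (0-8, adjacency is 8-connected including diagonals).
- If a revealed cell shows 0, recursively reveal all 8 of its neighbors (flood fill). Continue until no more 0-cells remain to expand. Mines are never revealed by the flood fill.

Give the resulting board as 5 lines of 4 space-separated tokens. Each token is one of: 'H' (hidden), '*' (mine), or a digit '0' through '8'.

H H H H
H H H H
H H H H
H H H H
H H H *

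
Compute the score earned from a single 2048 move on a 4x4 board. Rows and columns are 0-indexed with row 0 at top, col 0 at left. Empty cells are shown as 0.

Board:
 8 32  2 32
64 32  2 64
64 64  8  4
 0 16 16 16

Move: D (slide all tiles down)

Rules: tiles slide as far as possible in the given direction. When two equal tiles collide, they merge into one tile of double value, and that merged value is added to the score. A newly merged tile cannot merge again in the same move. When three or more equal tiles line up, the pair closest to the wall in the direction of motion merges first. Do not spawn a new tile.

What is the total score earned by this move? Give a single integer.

Answer: 196

Derivation:
Slide down:
col 0: [8, 64, 64, 0] -> [0, 0, 8, 128]  score +128 (running 128)
col 1: [32, 32, 64, 16] -> [0, 64, 64, 16]  score +64 (running 192)
col 2: [2, 2, 8, 16] -> [0, 4, 8, 16]  score +4 (running 196)
col 3: [32, 64, 4, 16] -> [32, 64, 4, 16]  score +0 (running 196)
Board after move:
  0   0   0  32
  0  64   4  64
  8  64   8   4
128  16  16  16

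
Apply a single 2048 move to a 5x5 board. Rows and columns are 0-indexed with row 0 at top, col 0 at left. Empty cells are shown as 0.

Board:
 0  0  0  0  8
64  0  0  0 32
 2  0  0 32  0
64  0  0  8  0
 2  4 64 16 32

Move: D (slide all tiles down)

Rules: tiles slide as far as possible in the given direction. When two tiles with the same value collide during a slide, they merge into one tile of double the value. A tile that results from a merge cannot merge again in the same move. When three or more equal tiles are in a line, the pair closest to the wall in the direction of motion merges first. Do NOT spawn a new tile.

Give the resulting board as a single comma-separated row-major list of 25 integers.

Slide down:
col 0: [0, 64, 2, 64, 2] -> [0, 64, 2, 64, 2]
col 1: [0, 0, 0, 0, 4] -> [0, 0, 0, 0, 4]
col 2: [0, 0, 0, 0, 64] -> [0, 0, 0, 0, 64]
col 3: [0, 0, 32, 8, 16] -> [0, 0, 32, 8, 16]
col 4: [8, 32, 0, 0, 32] -> [0, 0, 0, 8, 64]

Answer: 0, 0, 0, 0, 0, 64, 0, 0, 0, 0, 2, 0, 0, 32, 0, 64, 0, 0, 8, 8, 2, 4, 64, 16, 64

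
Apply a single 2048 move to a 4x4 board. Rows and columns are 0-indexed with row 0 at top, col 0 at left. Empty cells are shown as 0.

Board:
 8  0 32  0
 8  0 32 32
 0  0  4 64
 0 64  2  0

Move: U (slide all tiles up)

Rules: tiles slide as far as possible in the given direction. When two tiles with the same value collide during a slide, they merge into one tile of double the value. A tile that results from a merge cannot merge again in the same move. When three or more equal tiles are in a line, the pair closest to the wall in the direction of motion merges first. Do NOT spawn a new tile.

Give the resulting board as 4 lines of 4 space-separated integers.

Slide up:
col 0: [8, 8, 0, 0] -> [16, 0, 0, 0]
col 1: [0, 0, 0, 64] -> [64, 0, 0, 0]
col 2: [32, 32, 4, 2] -> [64, 4, 2, 0]
col 3: [0, 32, 64, 0] -> [32, 64, 0, 0]

Answer: 16 64 64 32
 0  0  4 64
 0  0  2  0
 0  0  0  0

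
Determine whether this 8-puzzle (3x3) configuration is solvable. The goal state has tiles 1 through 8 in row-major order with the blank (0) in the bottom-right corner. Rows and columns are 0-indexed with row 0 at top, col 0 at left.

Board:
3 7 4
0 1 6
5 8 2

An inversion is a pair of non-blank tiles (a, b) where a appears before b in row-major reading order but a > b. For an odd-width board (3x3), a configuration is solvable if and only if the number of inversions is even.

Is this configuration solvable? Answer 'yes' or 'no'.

Answer: no

Derivation:
Inversions (pairs i<j in row-major order where tile[i] > tile[j] > 0): 13
13 is odd, so the puzzle is not solvable.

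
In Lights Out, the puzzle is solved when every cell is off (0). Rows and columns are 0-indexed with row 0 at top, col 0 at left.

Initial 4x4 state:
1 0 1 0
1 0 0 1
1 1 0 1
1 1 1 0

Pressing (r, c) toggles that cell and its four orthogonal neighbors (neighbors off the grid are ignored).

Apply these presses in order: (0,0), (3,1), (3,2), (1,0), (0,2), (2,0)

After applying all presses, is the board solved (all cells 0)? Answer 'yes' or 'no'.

Answer: no

Derivation:
After press 1 at (0,0):
0 1 1 0
0 0 0 1
1 1 0 1
1 1 1 0

After press 2 at (3,1):
0 1 1 0
0 0 0 1
1 0 0 1
0 0 0 0

After press 3 at (3,2):
0 1 1 0
0 0 0 1
1 0 1 1
0 1 1 1

After press 4 at (1,0):
1 1 1 0
1 1 0 1
0 0 1 1
0 1 1 1

After press 5 at (0,2):
1 0 0 1
1 1 1 1
0 0 1 1
0 1 1 1

After press 6 at (2,0):
1 0 0 1
0 1 1 1
1 1 1 1
1 1 1 1

Lights still on: 13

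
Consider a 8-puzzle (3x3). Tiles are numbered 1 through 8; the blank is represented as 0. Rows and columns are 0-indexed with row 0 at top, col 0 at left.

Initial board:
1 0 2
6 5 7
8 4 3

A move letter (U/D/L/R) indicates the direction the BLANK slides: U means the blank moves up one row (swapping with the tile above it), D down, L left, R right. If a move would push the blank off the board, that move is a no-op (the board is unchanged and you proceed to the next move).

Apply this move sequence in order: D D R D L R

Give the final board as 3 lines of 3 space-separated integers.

Answer: 1 5 2
6 4 7
8 3 0

Derivation:
After move 1 (D):
1 5 2
6 0 7
8 4 3

After move 2 (D):
1 5 2
6 4 7
8 0 3

After move 3 (R):
1 5 2
6 4 7
8 3 0

After move 4 (D):
1 5 2
6 4 7
8 3 0

After move 5 (L):
1 5 2
6 4 7
8 0 3

After move 6 (R):
1 5 2
6 4 7
8 3 0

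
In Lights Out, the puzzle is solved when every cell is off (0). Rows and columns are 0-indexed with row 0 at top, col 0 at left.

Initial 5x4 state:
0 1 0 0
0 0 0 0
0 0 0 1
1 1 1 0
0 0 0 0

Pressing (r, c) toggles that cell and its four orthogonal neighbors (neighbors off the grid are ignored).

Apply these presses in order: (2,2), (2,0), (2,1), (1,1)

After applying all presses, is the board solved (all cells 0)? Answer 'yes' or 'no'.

Answer: yes

Derivation:
After press 1 at (2,2):
0 1 0 0
0 0 1 0
0 1 1 0
1 1 0 0
0 0 0 0

After press 2 at (2,0):
0 1 0 0
1 0 1 0
1 0 1 0
0 1 0 0
0 0 0 0

After press 3 at (2,1):
0 1 0 0
1 1 1 0
0 1 0 0
0 0 0 0
0 0 0 0

After press 4 at (1,1):
0 0 0 0
0 0 0 0
0 0 0 0
0 0 0 0
0 0 0 0

Lights still on: 0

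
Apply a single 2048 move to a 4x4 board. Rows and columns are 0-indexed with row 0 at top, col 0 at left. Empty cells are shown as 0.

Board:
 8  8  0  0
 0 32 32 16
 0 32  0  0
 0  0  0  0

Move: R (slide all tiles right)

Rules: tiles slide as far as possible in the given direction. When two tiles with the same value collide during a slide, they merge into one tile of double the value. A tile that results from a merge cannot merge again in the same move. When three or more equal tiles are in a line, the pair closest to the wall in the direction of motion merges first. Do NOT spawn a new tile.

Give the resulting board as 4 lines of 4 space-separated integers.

Answer:  0  0  0 16
 0  0 64 16
 0  0  0 32
 0  0  0  0

Derivation:
Slide right:
row 0: [8, 8, 0, 0] -> [0, 0, 0, 16]
row 1: [0, 32, 32, 16] -> [0, 0, 64, 16]
row 2: [0, 32, 0, 0] -> [0, 0, 0, 32]
row 3: [0, 0, 0, 0] -> [0, 0, 0, 0]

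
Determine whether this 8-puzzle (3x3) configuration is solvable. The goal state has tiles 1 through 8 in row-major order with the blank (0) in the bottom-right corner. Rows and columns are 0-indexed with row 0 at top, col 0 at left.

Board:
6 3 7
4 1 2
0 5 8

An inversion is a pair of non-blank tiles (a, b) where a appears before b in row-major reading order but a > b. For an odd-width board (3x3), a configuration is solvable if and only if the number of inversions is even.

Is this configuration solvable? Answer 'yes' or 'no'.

Inversions (pairs i<j in row-major order where tile[i] > tile[j] > 0): 13
13 is odd, so the puzzle is not solvable.

Answer: no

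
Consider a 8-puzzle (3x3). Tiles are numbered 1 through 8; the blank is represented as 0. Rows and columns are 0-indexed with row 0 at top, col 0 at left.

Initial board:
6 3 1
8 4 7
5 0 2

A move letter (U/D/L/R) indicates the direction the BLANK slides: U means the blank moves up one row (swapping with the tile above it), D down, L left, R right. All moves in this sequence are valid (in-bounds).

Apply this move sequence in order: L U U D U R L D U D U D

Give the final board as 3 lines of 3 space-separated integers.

After move 1 (L):
6 3 1
8 4 7
0 5 2

After move 2 (U):
6 3 1
0 4 7
8 5 2

After move 3 (U):
0 3 1
6 4 7
8 5 2

After move 4 (D):
6 3 1
0 4 7
8 5 2

After move 5 (U):
0 3 1
6 4 7
8 5 2

After move 6 (R):
3 0 1
6 4 7
8 5 2

After move 7 (L):
0 3 1
6 4 7
8 5 2

After move 8 (D):
6 3 1
0 4 7
8 5 2

After move 9 (U):
0 3 1
6 4 7
8 5 2

After move 10 (D):
6 3 1
0 4 7
8 5 2

After move 11 (U):
0 3 1
6 4 7
8 5 2

After move 12 (D):
6 3 1
0 4 7
8 5 2

Answer: 6 3 1
0 4 7
8 5 2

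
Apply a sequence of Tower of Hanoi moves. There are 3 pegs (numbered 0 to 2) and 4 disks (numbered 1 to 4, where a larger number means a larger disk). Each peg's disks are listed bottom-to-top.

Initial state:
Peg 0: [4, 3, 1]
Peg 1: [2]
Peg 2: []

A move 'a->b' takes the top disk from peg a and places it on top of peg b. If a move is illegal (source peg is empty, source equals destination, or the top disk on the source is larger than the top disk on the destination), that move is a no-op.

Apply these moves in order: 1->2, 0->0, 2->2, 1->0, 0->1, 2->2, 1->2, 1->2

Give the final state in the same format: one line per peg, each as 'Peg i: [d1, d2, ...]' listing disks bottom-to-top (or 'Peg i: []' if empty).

After move 1 (1->2):
Peg 0: [4, 3, 1]
Peg 1: []
Peg 2: [2]

After move 2 (0->0):
Peg 0: [4, 3, 1]
Peg 1: []
Peg 2: [2]

After move 3 (2->2):
Peg 0: [4, 3, 1]
Peg 1: []
Peg 2: [2]

After move 4 (1->0):
Peg 0: [4, 3, 1]
Peg 1: []
Peg 2: [2]

After move 5 (0->1):
Peg 0: [4, 3]
Peg 1: [1]
Peg 2: [2]

After move 6 (2->2):
Peg 0: [4, 3]
Peg 1: [1]
Peg 2: [2]

After move 7 (1->2):
Peg 0: [4, 3]
Peg 1: []
Peg 2: [2, 1]

After move 8 (1->2):
Peg 0: [4, 3]
Peg 1: []
Peg 2: [2, 1]

Answer: Peg 0: [4, 3]
Peg 1: []
Peg 2: [2, 1]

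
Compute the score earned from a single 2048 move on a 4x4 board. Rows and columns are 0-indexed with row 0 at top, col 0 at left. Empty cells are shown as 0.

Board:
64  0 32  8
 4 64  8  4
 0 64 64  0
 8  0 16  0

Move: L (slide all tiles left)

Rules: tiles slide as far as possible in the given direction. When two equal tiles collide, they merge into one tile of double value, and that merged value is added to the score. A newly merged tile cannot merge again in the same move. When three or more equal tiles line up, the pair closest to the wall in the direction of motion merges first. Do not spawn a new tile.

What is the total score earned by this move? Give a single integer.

Slide left:
row 0: [64, 0, 32, 8] -> [64, 32, 8, 0]  score +0 (running 0)
row 1: [4, 64, 8, 4] -> [4, 64, 8, 4]  score +0 (running 0)
row 2: [0, 64, 64, 0] -> [128, 0, 0, 0]  score +128 (running 128)
row 3: [8, 0, 16, 0] -> [8, 16, 0, 0]  score +0 (running 128)
Board after move:
 64  32   8   0
  4  64   8   4
128   0   0   0
  8  16   0   0

Answer: 128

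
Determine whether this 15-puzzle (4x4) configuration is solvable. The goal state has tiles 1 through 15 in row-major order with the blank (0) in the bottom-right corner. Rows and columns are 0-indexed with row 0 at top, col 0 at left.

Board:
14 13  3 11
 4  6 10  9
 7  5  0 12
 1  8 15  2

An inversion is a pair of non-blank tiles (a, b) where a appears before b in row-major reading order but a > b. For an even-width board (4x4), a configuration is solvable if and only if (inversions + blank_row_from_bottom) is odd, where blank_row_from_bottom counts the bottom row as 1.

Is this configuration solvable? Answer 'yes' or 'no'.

Inversions: 62
Blank is in row 2 (0-indexed from top), which is row 2 counting from the bottom (bottom = 1).
62 + 2 = 64, which is even, so the puzzle is not solvable.

Answer: no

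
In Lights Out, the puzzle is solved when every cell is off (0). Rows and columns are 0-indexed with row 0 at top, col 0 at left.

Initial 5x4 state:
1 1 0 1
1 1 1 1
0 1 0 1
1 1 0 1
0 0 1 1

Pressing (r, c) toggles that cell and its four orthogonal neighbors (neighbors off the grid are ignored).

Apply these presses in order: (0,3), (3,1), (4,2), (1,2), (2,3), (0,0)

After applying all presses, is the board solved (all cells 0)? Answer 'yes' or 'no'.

After press 1 at (0,3):
1 1 1 0
1 1 1 0
0 1 0 1
1 1 0 1
0 0 1 1

After press 2 at (3,1):
1 1 1 0
1 1 1 0
0 0 0 1
0 0 1 1
0 1 1 1

After press 3 at (4,2):
1 1 1 0
1 1 1 0
0 0 0 1
0 0 0 1
0 0 0 0

After press 4 at (1,2):
1 1 0 0
1 0 0 1
0 0 1 1
0 0 0 1
0 0 0 0

After press 5 at (2,3):
1 1 0 0
1 0 0 0
0 0 0 0
0 0 0 0
0 0 0 0

After press 6 at (0,0):
0 0 0 0
0 0 0 0
0 0 0 0
0 0 0 0
0 0 0 0

Lights still on: 0

Answer: yes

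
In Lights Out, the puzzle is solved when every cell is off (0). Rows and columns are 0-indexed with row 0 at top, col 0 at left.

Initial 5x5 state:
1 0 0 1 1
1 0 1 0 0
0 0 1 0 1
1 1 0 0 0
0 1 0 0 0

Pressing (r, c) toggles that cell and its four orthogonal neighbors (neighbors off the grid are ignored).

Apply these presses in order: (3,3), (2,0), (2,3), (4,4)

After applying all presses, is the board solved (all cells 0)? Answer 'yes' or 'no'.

After press 1 at (3,3):
1 0 0 1 1
1 0 1 0 0
0 0 1 1 1
1 1 1 1 1
0 1 0 1 0

After press 2 at (2,0):
1 0 0 1 1
0 0 1 0 0
1 1 1 1 1
0 1 1 1 1
0 1 0 1 0

After press 3 at (2,3):
1 0 0 1 1
0 0 1 1 0
1 1 0 0 0
0 1 1 0 1
0 1 0 1 0

After press 4 at (4,4):
1 0 0 1 1
0 0 1 1 0
1 1 0 0 0
0 1 1 0 0
0 1 0 0 1

Lights still on: 11

Answer: no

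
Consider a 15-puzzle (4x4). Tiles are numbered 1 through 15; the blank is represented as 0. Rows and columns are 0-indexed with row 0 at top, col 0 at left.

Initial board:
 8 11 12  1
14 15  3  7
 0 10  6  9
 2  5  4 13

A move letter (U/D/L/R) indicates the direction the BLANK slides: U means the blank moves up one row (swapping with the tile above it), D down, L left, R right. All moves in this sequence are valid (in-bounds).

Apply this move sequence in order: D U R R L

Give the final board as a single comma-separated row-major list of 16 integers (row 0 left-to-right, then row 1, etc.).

Answer: 8, 11, 12, 1, 14, 15, 3, 7, 10, 0, 6, 9, 2, 5, 4, 13

Derivation:
After move 1 (D):
 8 11 12  1
14 15  3  7
 2 10  6  9
 0  5  4 13

After move 2 (U):
 8 11 12  1
14 15  3  7
 0 10  6  9
 2  5  4 13

After move 3 (R):
 8 11 12  1
14 15  3  7
10  0  6  9
 2  5  4 13

After move 4 (R):
 8 11 12  1
14 15  3  7
10  6  0  9
 2  5  4 13

After move 5 (L):
 8 11 12  1
14 15  3  7
10  0  6  9
 2  5  4 13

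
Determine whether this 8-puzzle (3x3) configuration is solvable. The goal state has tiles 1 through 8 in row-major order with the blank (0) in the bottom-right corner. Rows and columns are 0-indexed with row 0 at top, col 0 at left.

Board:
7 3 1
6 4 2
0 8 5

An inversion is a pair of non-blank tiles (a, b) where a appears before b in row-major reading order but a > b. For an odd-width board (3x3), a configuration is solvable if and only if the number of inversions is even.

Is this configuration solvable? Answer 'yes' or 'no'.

Inversions (pairs i<j in row-major order where tile[i] > tile[j] > 0): 13
13 is odd, so the puzzle is not solvable.

Answer: no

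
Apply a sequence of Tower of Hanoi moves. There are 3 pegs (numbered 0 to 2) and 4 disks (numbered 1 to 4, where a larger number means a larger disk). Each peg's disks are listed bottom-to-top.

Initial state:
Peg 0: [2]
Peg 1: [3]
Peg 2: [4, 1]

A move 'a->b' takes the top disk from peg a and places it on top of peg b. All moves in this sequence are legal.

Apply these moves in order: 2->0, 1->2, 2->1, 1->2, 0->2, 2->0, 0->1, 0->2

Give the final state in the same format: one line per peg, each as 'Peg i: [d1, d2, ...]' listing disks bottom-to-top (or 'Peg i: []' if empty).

After move 1 (2->0):
Peg 0: [2, 1]
Peg 1: [3]
Peg 2: [4]

After move 2 (1->2):
Peg 0: [2, 1]
Peg 1: []
Peg 2: [4, 3]

After move 3 (2->1):
Peg 0: [2, 1]
Peg 1: [3]
Peg 2: [4]

After move 4 (1->2):
Peg 0: [2, 1]
Peg 1: []
Peg 2: [4, 3]

After move 5 (0->2):
Peg 0: [2]
Peg 1: []
Peg 2: [4, 3, 1]

After move 6 (2->0):
Peg 0: [2, 1]
Peg 1: []
Peg 2: [4, 3]

After move 7 (0->1):
Peg 0: [2]
Peg 1: [1]
Peg 2: [4, 3]

After move 8 (0->2):
Peg 0: []
Peg 1: [1]
Peg 2: [4, 3, 2]

Answer: Peg 0: []
Peg 1: [1]
Peg 2: [4, 3, 2]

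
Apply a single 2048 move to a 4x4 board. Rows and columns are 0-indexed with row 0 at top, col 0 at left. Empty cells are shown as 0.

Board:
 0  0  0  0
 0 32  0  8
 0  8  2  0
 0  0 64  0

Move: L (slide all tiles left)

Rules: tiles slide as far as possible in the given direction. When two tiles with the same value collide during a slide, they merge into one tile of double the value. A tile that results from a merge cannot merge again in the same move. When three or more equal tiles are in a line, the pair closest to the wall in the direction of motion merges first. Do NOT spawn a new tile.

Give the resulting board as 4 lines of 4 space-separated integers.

Answer:  0  0  0  0
32  8  0  0
 8  2  0  0
64  0  0  0

Derivation:
Slide left:
row 0: [0, 0, 0, 0] -> [0, 0, 0, 0]
row 1: [0, 32, 0, 8] -> [32, 8, 0, 0]
row 2: [0, 8, 2, 0] -> [8, 2, 0, 0]
row 3: [0, 0, 64, 0] -> [64, 0, 0, 0]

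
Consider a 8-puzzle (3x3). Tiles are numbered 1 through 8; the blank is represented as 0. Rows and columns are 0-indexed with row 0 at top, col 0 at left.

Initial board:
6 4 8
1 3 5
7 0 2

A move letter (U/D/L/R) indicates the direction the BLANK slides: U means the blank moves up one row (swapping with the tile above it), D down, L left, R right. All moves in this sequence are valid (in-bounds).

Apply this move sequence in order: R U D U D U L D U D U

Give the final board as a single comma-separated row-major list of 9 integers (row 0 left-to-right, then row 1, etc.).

After move 1 (R):
6 4 8
1 3 5
7 2 0

After move 2 (U):
6 4 8
1 3 0
7 2 5

After move 3 (D):
6 4 8
1 3 5
7 2 0

After move 4 (U):
6 4 8
1 3 0
7 2 5

After move 5 (D):
6 4 8
1 3 5
7 2 0

After move 6 (U):
6 4 8
1 3 0
7 2 5

After move 7 (L):
6 4 8
1 0 3
7 2 5

After move 8 (D):
6 4 8
1 2 3
7 0 5

After move 9 (U):
6 4 8
1 0 3
7 2 5

After move 10 (D):
6 4 8
1 2 3
7 0 5

After move 11 (U):
6 4 8
1 0 3
7 2 5

Answer: 6, 4, 8, 1, 0, 3, 7, 2, 5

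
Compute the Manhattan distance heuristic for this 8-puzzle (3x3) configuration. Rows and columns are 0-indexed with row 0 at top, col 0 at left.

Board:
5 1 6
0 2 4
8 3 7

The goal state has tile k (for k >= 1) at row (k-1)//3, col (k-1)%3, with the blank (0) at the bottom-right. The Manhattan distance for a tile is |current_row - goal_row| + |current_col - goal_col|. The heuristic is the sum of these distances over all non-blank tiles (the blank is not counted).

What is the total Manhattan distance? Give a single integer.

Tile 5: (0,0)->(1,1) = 2
Tile 1: (0,1)->(0,0) = 1
Tile 6: (0,2)->(1,2) = 1
Tile 2: (1,1)->(0,1) = 1
Tile 4: (1,2)->(1,0) = 2
Tile 8: (2,0)->(2,1) = 1
Tile 3: (2,1)->(0,2) = 3
Tile 7: (2,2)->(2,0) = 2
Sum: 2 + 1 + 1 + 1 + 2 + 1 + 3 + 2 = 13

Answer: 13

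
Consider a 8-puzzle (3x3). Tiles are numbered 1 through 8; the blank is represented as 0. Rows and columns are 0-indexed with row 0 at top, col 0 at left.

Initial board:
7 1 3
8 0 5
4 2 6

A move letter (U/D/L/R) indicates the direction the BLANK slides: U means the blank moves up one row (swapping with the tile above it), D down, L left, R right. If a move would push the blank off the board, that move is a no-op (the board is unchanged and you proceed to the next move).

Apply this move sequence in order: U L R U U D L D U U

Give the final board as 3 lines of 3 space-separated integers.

After move 1 (U):
7 0 3
8 1 5
4 2 6

After move 2 (L):
0 7 3
8 1 5
4 2 6

After move 3 (R):
7 0 3
8 1 5
4 2 6

After move 4 (U):
7 0 3
8 1 5
4 2 6

After move 5 (U):
7 0 3
8 1 5
4 2 6

After move 6 (D):
7 1 3
8 0 5
4 2 6

After move 7 (L):
7 1 3
0 8 5
4 2 6

After move 8 (D):
7 1 3
4 8 5
0 2 6

After move 9 (U):
7 1 3
0 8 5
4 2 6

After move 10 (U):
0 1 3
7 8 5
4 2 6

Answer: 0 1 3
7 8 5
4 2 6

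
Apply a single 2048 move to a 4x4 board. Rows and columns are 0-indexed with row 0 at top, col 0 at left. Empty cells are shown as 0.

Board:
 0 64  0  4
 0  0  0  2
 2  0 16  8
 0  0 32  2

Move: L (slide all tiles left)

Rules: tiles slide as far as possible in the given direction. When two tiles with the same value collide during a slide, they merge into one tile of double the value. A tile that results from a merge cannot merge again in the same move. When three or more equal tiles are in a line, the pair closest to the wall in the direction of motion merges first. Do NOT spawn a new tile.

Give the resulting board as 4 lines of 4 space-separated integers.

Slide left:
row 0: [0, 64, 0, 4] -> [64, 4, 0, 0]
row 1: [0, 0, 0, 2] -> [2, 0, 0, 0]
row 2: [2, 0, 16, 8] -> [2, 16, 8, 0]
row 3: [0, 0, 32, 2] -> [32, 2, 0, 0]

Answer: 64  4  0  0
 2  0  0  0
 2 16  8  0
32  2  0  0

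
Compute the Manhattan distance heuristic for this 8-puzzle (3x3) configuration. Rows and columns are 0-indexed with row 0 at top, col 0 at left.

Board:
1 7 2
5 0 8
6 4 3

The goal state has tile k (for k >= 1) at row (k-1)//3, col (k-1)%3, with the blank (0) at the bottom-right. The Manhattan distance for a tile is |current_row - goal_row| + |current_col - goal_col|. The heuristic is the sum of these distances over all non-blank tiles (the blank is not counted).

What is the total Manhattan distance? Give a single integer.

Tile 1: at (0,0), goal (0,0), distance |0-0|+|0-0| = 0
Tile 7: at (0,1), goal (2,0), distance |0-2|+|1-0| = 3
Tile 2: at (0,2), goal (0,1), distance |0-0|+|2-1| = 1
Tile 5: at (1,0), goal (1,1), distance |1-1|+|0-1| = 1
Tile 8: at (1,2), goal (2,1), distance |1-2|+|2-1| = 2
Tile 6: at (2,0), goal (1,2), distance |2-1|+|0-2| = 3
Tile 4: at (2,1), goal (1,0), distance |2-1|+|1-0| = 2
Tile 3: at (2,2), goal (0,2), distance |2-0|+|2-2| = 2
Sum: 0 + 3 + 1 + 1 + 2 + 3 + 2 + 2 = 14

Answer: 14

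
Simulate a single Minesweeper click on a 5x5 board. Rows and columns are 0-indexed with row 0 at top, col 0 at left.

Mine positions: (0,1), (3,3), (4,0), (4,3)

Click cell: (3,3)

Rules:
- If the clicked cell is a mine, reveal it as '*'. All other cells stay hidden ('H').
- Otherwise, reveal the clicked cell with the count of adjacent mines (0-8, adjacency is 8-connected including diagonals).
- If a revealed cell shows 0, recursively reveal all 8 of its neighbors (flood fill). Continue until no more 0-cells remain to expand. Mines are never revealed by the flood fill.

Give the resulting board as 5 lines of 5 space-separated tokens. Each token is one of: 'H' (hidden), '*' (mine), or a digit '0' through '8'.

H H H H H
H H H H H
H H H H H
H H H * H
H H H H H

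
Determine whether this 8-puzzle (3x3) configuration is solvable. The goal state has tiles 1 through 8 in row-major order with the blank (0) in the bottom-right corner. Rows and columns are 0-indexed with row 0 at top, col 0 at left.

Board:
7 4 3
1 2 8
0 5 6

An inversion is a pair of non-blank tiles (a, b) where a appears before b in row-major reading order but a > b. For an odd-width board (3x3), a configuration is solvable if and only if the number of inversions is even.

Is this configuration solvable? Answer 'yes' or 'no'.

Answer: no

Derivation:
Inversions (pairs i<j in row-major order where tile[i] > tile[j] > 0): 13
13 is odd, so the puzzle is not solvable.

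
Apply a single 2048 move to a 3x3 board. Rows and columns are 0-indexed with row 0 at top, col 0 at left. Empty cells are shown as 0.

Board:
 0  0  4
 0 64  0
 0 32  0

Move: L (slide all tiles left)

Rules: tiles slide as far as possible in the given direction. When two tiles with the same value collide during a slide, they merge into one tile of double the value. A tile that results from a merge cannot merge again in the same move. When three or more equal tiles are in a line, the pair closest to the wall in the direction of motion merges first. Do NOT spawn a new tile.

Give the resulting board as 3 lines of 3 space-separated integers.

Slide left:
row 0: [0, 0, 4] -> [4, 0, 0]
row 1: [0, 64, 0] -> [64, 0, 0]
row 2: [0, 32, 0] -> [32, 0, 0]

Answer:  4  0  0
64  0  0
32  0  0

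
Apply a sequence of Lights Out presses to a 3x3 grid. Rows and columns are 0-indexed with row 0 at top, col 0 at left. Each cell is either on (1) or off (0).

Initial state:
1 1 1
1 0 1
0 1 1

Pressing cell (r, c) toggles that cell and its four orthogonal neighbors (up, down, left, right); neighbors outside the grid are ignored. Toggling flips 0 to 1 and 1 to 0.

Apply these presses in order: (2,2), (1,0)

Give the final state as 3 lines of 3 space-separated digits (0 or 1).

After press 1 at (2,2):
1 1 1
1 0 0
0 0 0

After press 2 at (1,0):
0 1 1
0 1 0
1 0 0

Answer: 0 1 1
0 1 0
1 0 0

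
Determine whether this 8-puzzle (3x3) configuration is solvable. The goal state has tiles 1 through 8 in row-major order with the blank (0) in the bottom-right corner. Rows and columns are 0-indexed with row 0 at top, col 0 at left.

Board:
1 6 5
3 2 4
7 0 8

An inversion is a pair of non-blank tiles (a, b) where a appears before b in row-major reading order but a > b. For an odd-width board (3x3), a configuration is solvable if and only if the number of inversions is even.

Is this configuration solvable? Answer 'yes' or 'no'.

Inversions (pairs i<j in row-major order where tile[i] > tile[j] > 0): 8
8 is even, so the puzzle is solvable.

Answer: yes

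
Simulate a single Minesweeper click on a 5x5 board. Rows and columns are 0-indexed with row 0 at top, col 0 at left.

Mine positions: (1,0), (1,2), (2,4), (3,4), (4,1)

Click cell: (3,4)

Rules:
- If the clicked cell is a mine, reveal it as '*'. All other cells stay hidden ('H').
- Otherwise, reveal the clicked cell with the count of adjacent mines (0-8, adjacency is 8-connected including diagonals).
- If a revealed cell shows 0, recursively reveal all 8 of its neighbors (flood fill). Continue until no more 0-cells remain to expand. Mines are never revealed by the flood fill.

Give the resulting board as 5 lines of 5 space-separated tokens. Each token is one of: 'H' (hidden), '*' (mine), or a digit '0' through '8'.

H H H H H
H H H H H
H H H H H
H H H H *
H H H H H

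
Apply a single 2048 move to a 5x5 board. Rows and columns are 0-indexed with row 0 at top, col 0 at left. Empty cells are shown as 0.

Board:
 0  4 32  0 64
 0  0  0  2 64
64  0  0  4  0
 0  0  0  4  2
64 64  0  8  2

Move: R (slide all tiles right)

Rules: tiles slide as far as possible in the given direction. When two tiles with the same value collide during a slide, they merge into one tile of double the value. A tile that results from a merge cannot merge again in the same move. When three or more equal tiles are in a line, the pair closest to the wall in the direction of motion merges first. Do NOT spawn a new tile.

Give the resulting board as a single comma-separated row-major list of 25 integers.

Answer: 0, 0, 4, 32, 64, 0, 0, 0, 2, 64, 0, 0, 0, 64, 4, 0, 0, 0, 4, 2, 0, 0, 128, 8, 2

Derivation:
Slide right:
row 0: [0, 4, 32, 0, 64] -> [0, 0, 4, 32, 64]
row 1: [0, 0, 0, 2, 64] -> [0, 0, 0, 2, 64]
row 2: [64, 0, 0, 4, 0] -> [0, 0, 0, 64, 4]
row 3: [0, 0, 0, 4, 2] -> [0, 0, 0, 4, 2]
row 4: [64, 64, 0, 8, 2] -> [0, 0, 128, 8, 2]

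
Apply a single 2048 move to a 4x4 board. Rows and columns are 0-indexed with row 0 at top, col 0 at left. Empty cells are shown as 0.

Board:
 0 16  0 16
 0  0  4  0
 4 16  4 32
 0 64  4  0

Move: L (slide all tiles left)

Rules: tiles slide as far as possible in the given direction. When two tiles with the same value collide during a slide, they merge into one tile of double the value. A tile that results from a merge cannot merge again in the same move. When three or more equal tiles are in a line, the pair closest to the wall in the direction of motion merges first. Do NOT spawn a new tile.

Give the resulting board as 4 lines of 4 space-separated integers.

Answer: 32  0  0  0
 4  0  0  0
 4 16  4 32
64  4  0  0

Derivation:
Slide left:
row 0: [0, 16, 0, 16] -> [32, 0, 0, 0]
row 1: [0, 0, 4, 0] -> [4, 0, 0, 0]
row 2: [4, 16, 4, 32] -> [4, 16, 4, 32]
row 3: [0, 64, 4, 0] -> [64, 4, 0, 0]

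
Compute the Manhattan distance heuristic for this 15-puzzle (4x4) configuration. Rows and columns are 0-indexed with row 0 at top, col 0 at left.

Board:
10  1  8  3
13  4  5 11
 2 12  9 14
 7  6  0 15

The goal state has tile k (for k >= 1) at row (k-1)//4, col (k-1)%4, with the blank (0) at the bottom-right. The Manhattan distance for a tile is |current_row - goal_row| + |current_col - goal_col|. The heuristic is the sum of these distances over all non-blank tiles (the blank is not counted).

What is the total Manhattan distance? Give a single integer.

Tile 10: at (0,0), goal (2,1), distance |0-2|+|0-1| = 3
Tile 1: at (0,1), goal (0,0), distance |0-0|+|1-0| = 1
Tile 8: at (0,2), goal (1,3), distance |0-1|+|2-3| = 2
Tile 3: at (0,3), goal (0,2), distance |0-0|+|3-2| = 1
Tile 13: at (1,0), goal (3,0), distance |1-3|+|0-0| = 2
Tile 4: at (1,1), goal (0,3), distance |1-0|+|1-3| = 3
Tile 5: at (1,2), goal (1,0), distance |1-1|+|2-0| = 2
Tile 11: at (1,3), goal (2,2), distance |1-2|+|3-2| = 2
Tile 2: at (2,0), goal (0,1), distance |2-0|+|0-1| = 3
Tile 12: at (2,1), goal (2,3), distance |2-2|+|1-3| = 2
Tile 9: at (2,2), goal (2,0), distance |2-2|+|2-0| = 2
Tile 14: at (2,3), goal (3,1), distance |2-3|+|3-1| = 3
Tile 7: at (3,0), goal (1,2), distance |3-1|+|0-2| = 4
Tile 6: at (3,1), goal (1,1), distance |3-1|+|1-1| = 2
Tile 15: at (3,3), goal (3,2), distance |3-3|+|3-2| = 1
Sum: 3 + 1 + 2 + 1 + 2 + 3 + 2 + 2 + 3 + 2 + 2 + 3 + 4 + 2 + 1 = 33

Answer: 33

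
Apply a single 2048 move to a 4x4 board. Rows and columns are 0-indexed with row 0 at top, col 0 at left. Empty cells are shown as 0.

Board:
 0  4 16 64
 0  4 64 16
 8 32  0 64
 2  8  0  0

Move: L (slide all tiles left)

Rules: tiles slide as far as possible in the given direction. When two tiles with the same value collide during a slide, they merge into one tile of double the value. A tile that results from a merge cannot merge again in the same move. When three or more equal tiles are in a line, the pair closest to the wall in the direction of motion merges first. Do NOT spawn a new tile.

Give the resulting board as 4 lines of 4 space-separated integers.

Slide left:
row 0: [0, 4, 16, 64] -> [4, 16, 64, 0]
row 1: [0, 4, 64, 16] -> [4, 64, 16, 0]
row 2: [8, 32, 0, 64] -> [8, 32, 64, 0]
row 3: [2, 8, 0, 0] -> [2, 8, 0, 0]

Answer:  4 16 64  0
 4 64 16  0
 8 32 64  0
 2  8  0  0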